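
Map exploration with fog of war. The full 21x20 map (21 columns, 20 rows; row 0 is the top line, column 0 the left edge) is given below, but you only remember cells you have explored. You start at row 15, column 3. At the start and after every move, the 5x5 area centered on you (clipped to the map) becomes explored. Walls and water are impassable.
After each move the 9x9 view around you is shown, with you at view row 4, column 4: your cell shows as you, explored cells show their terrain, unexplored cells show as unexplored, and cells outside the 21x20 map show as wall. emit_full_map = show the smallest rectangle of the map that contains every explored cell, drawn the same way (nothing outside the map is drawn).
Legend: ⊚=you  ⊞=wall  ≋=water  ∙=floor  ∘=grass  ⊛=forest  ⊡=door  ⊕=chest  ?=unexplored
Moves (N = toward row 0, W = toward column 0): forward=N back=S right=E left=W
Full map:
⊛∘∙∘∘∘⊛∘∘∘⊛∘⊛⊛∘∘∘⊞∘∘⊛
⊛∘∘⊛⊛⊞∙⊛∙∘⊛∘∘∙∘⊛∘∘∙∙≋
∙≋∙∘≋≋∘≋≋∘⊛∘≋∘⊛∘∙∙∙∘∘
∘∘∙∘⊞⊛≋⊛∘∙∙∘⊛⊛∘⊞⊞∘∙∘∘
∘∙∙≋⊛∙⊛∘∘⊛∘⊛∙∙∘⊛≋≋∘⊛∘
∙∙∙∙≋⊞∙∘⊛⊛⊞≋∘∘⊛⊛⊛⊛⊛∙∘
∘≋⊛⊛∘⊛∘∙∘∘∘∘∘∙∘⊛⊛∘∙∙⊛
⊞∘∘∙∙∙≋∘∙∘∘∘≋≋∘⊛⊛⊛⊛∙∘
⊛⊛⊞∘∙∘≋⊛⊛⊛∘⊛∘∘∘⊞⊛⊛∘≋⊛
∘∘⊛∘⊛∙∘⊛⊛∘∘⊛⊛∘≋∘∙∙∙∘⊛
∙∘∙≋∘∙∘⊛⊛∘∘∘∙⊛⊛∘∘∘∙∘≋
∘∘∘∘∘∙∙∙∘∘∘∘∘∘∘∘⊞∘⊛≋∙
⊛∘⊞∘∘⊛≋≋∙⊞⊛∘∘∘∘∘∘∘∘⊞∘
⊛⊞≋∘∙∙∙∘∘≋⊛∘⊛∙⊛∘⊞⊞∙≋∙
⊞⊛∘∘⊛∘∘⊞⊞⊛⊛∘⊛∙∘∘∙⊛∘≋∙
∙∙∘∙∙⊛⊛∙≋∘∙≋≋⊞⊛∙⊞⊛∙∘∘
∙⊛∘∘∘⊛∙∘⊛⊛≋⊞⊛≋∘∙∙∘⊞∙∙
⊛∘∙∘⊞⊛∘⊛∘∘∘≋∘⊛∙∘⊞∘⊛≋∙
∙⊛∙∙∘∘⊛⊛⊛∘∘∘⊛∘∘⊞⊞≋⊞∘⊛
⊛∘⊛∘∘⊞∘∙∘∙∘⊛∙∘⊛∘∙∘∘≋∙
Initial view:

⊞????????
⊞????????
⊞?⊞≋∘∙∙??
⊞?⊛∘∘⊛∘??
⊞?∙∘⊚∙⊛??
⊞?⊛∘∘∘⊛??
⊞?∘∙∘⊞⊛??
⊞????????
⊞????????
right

?????????
?????????
?⊞≋∘∙∙∙??
?⊛∘∘⊛∘∘??
?∙∘∙⊚⊛⊛??
?⊛∘∘∘⊛∙??
?∘∙∘⊞⊛∘??
?????????
?????????

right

?????????
?????????
⊞≋∘∙∙∙∘??
⊛∘∘⊛∘∘⊞??
∙∘∙∙⊚⊛∙??
⊛∘∘∘⊛∙∘??
∘∙∘⊞⊛∘⊛??
?????????
?????????

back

?????????
⊞≋∘∙∙∙∘??
⊛∘∘⊛∘∘⊞??
∙∘∙∙⊛⊛∙??
⊛∘∘∘⊚∙∘??
∘∙∘⊞⊛∘⊛??
??∙∘∘⊛⊛??
?????????
⊞⊞⊞⊞⊞⊞⊞⊞⊞

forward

?????????
?????????
⊞≋∘∙∙∙∘??
⊛∘∘⊛∘∘⊞??
∙∘∙∙⊚⊛∙??
⊛∘∘∘⊛∙∘??
∘∙∘⊞⊛∘⊛??
??∙∘∘⊛⊛??
?????????

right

?????????
?????????
≋∘∙∙∙∘∘??
∘∘⊛∘∘⊞⊞??
∘∙∙⊛⊚∙≋??
∘∘∘⊛∙∘⊛??
∙∘⊞⊛∘⊛∘??
?∙∘∘⊛⊛???
?????????

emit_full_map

⊞≋∘∙∙∙∘∘
⊛∘∘⊛∘∘⊞⊞
∙∘∙∙⊛⊚∙≋
⊛∘∘∘⊛∙∘⊛
∘∙∘⊞⊛∘⊛∘
??∙∘∘⊛⊛?

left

?????????
?????????
⊞≋∘∙∙∙∘∘?
⊛∘∘⊛∘∘⊞⊞?
∙∘∙∙⊚⊛∙≋?
⊛∘∘∘⊛∙∘⊛?
∘∙∘⊞⊛∘⊛∘?
??∙∘∘⊛⊛??
?????????

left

?????????
?????????
?⊞≋∘∙∙∙∘∘
?⊛∘∘⊛∘∘⊞⊞
?∙∘∙⊚⊛⊛∙≋
?⊛∘∘∘⊛∙∘⊛
?∘∙∘⊞⊛∘⊛∘
???∙∘∘⊛⊛?
?????????

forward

?????????
?????????
??⊞∘∘⊛≋??
?⊞≋∘∙∙∙∘∘
?⊛∘∘⊚∘∘⊞⊞
?∙∘∙∙⊛⊛∙≋
?⊛∘∘∘⊛∙∘⊛
?∘∙∘⊞⊛∘⊛∘
???∙∘∘⊛⊛?

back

?????????
??⊞∘∘⊛≋??
?⊞≋∘∙∙∙∘∘
?⊛∘∘⊛∘∘⊞⊞
?∙∘∙⊚⊛⊛∙≋
?⊛∘∘∘⊛∙∘⊛
?∘∙∘⊞⊛∘⊛∘
???∙∘∘⊛⊛?
?????????

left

⊞????????
⊞??⊞∘∘⊛≋?
⊞?⊞≋∘∙∙∙∘
⊞?⊛∘∘⊛∘∘⊞
⊞?∙∘⊚∙⊛⊛∙
⊞?⊛∘∘∘⊛∙∘
⊞?∘∙∘⊞⊛∘⊛
⊞???∙∘∘⊛⊛
⊞????????

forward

⊞????????
⊞????????
⊞?∘⊞∘∘⊛≋?
⊞?⊞≋∘∙∙∙∘
⊞?⊛∘⊚⊛∘∘⊞
⊞?∙∘∙∙⊛⊛∙
⊞?⊛∘∘∘⊛∙∘
⊞?∘∙∘⊞⊛∘⊛
⊞???∙∘∘⊛⊛

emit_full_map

∘⊞∘∘⊛≋??
⊞≋∘∙∙∙∘∘
⊛∘⊚⊛∘∘⊞⊞
∙∘∙∙⊛⊛∙≋
⊛∘∘∘⊛∙∘⊛
∘∙∘⊞⊛∘⊛∘
??∙∘∘⊛⊛?

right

?????????
?????????
?∘⊞∘∘⊛≋??
?⊞≋∘∙∙∙∘∘
?⊛∘∘⊚∘∘⊞⊞
?∙∘∙∙⊛⊛∙≋
?⊛∘∘∘⊛∙∘⊛
?∘∙∘⊞⊛∘⊛∘
???∙∘∘⊛⊛?

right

?????????
?????????
∘⊞∘∘⊛≋≋??
⊞≋∘∙∙∙∘∘?
⊛∘∘⊛⊚∘⊞⊞?
∙∘∙∙⊛⊛∙≋?
⊛∘∘∘⊛∙∘⊛?
∘∙∘⊞⊛∘⊛∘?
??∙∘∘⊛⊛??

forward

?????????
?????????
??∘∘∙∙∙??
∘⊞∘∘⊛≋≋??
⊞≋∘∙⊚∙∘∘?
⊛∘∘⊛∘∘⊞⊞?
∙∘∙∙⊛⊛∙≋?
⊛∘∘∘⊛∙∘⊛?
∘∙∘⊞⊛∘⊛∘?

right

?????????
?????????
?∘∘∙∙∙∘??
⊞∘∘⊛≋≋∙??
≋∘∙∙⊚∘∘??
∘∘⊛∘∘⊞⊞??
∘∙∙⊛⊛∙≋??
∘∘∘⊛∙∘⊛??
∙∘⊞⊛∘⊛∘??

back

?????????
?∘∘∙∙∙∘??
⊞∘∘⊛≋≋∙??
≋∘∙∙∙∘∘??
∘∘⊛∘⊚⊞⊞??
∘∙∙⊛⊛∙≋??
∘∘∘⊛∙∘⊛??
∙∘⊞⊛∘⊛∘??
?∙∘∘⊛⊛???

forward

?????????
?????????
?∘∘∙∙∙∘??
⊞∘∘⊛≋≋∙??
≋∘∙∙⊚∘∘??
∘∘⊛∘∘⊞⊞??
∘∙∙⊛⊛∙≋??
∘∘∘⊛∙∘⊛??
∙∘⊞⊛∘⊛∘??

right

?????????
?????????
∘∘∙∙∙∘∘??
∘∘⊛≋≋∙⊞??
∘∙∙∙⊚∘≋??
∘⊛∘∘⊞⊞⊛??
∙∙⊛⊛∙≋∘??
∘∘⊛∙∘⊛???
∘⊞⊛∘⊛∘???

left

?????????
?????????
?∘∘∙∙∙∘∘?
⊞∘∘⊛≋≋∙⊞?
≋∘∙∙⊚∘∘≋?
∘∘⊛∘∘⊞⊞⊛?
∘∙∙⊛⊛∙≋∘?
∘∘∘⊛∙∘⊛??
∙∘⊞⊛∘⊛∘??

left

?????????
?????????
??∘∘∙∙∙∘∘
∘⊞∘∘⊛≋≋∙⊞
⊞≋∘∙⊚∙∘∘≋
⊛∘∘⊛∘∘⊞⊞⊛
∙∘∙∙⊛⊛∙≋∘
⊛∘∘∘⊛∙∘⊛?
∘∙∘⊞⊛∘⊛∘?

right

?????????
?????????
?∘∘∙∙∙∘∘?
⊞∘∘⊛≋≋∙⊞?
≋∘∙∙⊚∘∘≋?
∘∘⊛∘∘⊞⊞⊛?
∘∙∙⊛⊛∙≋∘?
∘∘∘⊛∙∘⊛??
∙∘⊞⊛∘⊛∘??

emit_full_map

??∘∘∙∙∙∘∘
∘⊞∘∘⊛≋≋∙⊞
⊞≋∘∙∙⊚∘∘≋
⊛∘∘⊛∘∘⊞⊞⊛
∙∘∙∙⊛⊛∙≋∘
⊛∘∘∘⊛∙∘⊛?
∘∙∘⊞⊛∘⊛∘?
??∙∘∘⊛⊛??

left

?????????
?????????
??∘∘∙∙∙∘∘
∘⊞∘∘⊛≋≋∙⊞
⊞≋∘∙⊚∙∘∘≋
⊛∘∘⊛∘∘⊞⊞⊛
∙∘∙∙⊛⊛∙≋∘
⊛∘∘∘⊛∙∘⊛?
∘∙∘⊞⊛∘⊛∘?

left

?????????
?????????
??∘∘∘∙∙∙∘
?∘⊞∘∘⊛≋≋∙
?⊞≋∘⊚∙∙∘∘
?⊛∘∘⊛∘∘⊞⊞
?∙∘∙∙⊛⊛∙≋
?⊛∘∘∘⊛∙∘⊛
?∘∙∘⊞⊛∘⊛∘

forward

?????????
?????????
??∙≋∘∙∘??
??∘∘∘∙∙∙∘
?∘⊞∘⊚⊛≋≋∙
?⊞≋∘∙∙∙∘∘
?⊛∘∘⊛∘∘⊞⊞
?∙∘∙∙⊛⊛∙≋
?⊛∘∘∘⊛∙∘⊛

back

?????????
??∙≋∘∙∘??
??∘∘∘∙∙∙∘
?∘⊞∘∘⊛≋≋∙
?⊞≋∘⊚∙∙∘∘
?⊛∘∘⊛∘∘⊞⊞
?∙∘∙∙⊛⊛∙≋
?⊛∘∘∘⊛∙∘⊛
?∘∙∘⊞⊛∘⊛∘

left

⊞????????
⊞??∙≋∘∙∘?
⊞?∘∘∘∘∙∙∙
⊞?∘⊞∘∘⊛≋≋
⊞?⊞≋⊚∙∙∙∘
⊞?⊛∘∘⊛∘∘⊞
⊞?∙∘∙∙⊛⊛∙
⊞?⊛∘∘∘⊛∙∘
⊞?∘∙∘⊞⊛∘⊛

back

⊞??∙≋∘∙∘?
⊞?∘∘∘∘∙∙∙
⊞?∘⊞∘∘⊛≋≋
⊞?⊞≋∘∙∙∙∘
⊞?⊛∘⊚⊛∘∘⊞
⊞?∙∘∙∙⊛⊛∙
⊞?⊛∘∘∘⊛∙∘
⊞?∘∙∘⊞⊛∘⊛
⊞???∙∘∘⊛⊛

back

⊞?∘∘∘∘∙∙∙
⊞?∘⊞∘∘⊛≋≋
⊞?⊞≋∘∙∙∙∘
⊞?⊛∘∘⊛∘∘⊞
⊞?∙∘⊚∙⊛⊛∙
⊞?⊛∘∘∘⊛∙∘
⊞?∘∙∘⊞⊛∘⊛
⊞???∙∘∘⊛⊛
⊞????????

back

⊞?∘⊞∘∘⊛≋≋
⊞?⊞≋∘∙∙∙∘
⊞?⊛∘∘⊛∘∘⊞
⊞?∙∘∙∙⊛⊛∙
⊞?⊛∘⊚∘⊛∙∘
⊞?∘∙∘⊞⊛∘⊛
⊞?⊛∙∙∘∘⊛⊛
⊞????????
⊞⊞⊞⊞⊞⊞⊞⊞⊞

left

⊞⊞?∘⊞∘∘⊛≋
⊞⊞?⊞≋∘∙∙∙
⊞⊞⊞⊛∘∘⊛∘∘
⊞⊞∙∙∘∙∙⊛⊛
⊞⊞∙⊛⊚∘∘⊛∙
⊞⊞⊛∘∙∘⊞⊛∘
⊞⊞∙⊛∙∙∘∘⊛
⊞⊞???????
⊞⊞⊞⊞⊞⊞⊞⊞⊞

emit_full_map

??∙≋∘∙∘???
?∘∘∘∘∙∙∙∘∘
?∘⊞∘∘⊛≋≋∙⊞
?⊞≋∘∙∙∙∘∘≋
⊞⊛∘∘⊛∘∘⊞⊞⊛
∙∙∘∙∙⊛⊛∙≋∘
∙⊛⊚∘∘⊛∙∘⊛?
⊛∘∙∘⊞⊛∘⊛∘?
∙⊛∙∙∘∘⊛⊛??

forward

⊞⊞?∘∘∘∘∙∙
⊞⊞?∘⊞∘∘⊛≋
⊞⊞⊛⊞≋∘∙∙∙
⊞⊞⊞⊛∘∘⊛∘∘
⊞⊞∙∙⊚∙∙⊛⊛
⊞⊞∙⊛∘∘∘⊛∙
⊞⊞⊛∘∙∘⊞⊛∘
⊞⊞∙⊛∙∙∘∘⊛
⊞⊞???????

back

⊞⊞?∘⊞∘∘⊛≋
⊞⊞⊛⊞≋∘∙∙∙
⊞⊞⊞⊛∘∘⊛∘∘
⊞⊞∙∙∘∙∙⊛⊛
⊞⊞∙⊛⊚∘∘⊛∙
⊞⊞⊛∘∙∘⊞⊛∘
⊞⊞∙⊛∙∙∘∘⊛
⊞⊞???????
⊞⊞⊞⊞⊞⊞⊞⊞⊞

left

⊞⊞⊞?∘⊞∘∘⊛
⊞⊞⊞⊛⊞≋∘∙∙
⊞⊞⊞⊞⊛∘∘⊛∘
⊞⊞⊞∙∙∘∙∙⊛
⊞⊞⊞∙⊚∘∘∘⊛
⊞⊞⊞⊛∘∙∘⊞⊛
⊞⊞⊞∙⊛∙∙∘∘
⊞⊞⊞??????
⊞⊞⊞⊞⊞⊞⊞⊞⊞

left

⊞⊞⊞⊞?∘⊞∘∘
⊞⊞⊞⊞⊛⊞≋∘∙
⊞⊞⊞⊞⊞⊛∘∘⊛
⊞⊞⊞⊞∙∙∘∙∙
⊞⊞⊞⊞⊚⊛∘∘∘
⊞⊞⊞⊞⊛∘∙∘⊞
⊞⊞⊞⊞∙⊛∙∙∘
⊞⊞⊞⊞?????
⊞⊞⊞⊞⊞⊞⊞⊞⊞

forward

⊞⊞⊞⊞?∘∘∘∘
⊞⊞⊞⊞?∘⊞∘∘
⊞⊞⊞⊞⊛⊞≋∘∙
⊞⊞⊞⊞⊞⊛∘∘⊛
⊞⊞⊞⊞⊚∙∘∙∙
⊞⊞⊞⊞∙⊛∘∘∘
⊞⊞⊞⊞⊛∘∙∘⊞
⊞⊞⊞⊞∙⊛∙∙∘
⊞⊞⊞⊞?????

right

⊞⊞⊞?∘∘∘∘∙
⊞⊞⊞?∘⊞∘∘⊛
⊞⊞⊞⊛⊞≋∘∙∙
⊞⊞⊞⊞⊛∘∘⊛∘
⊞⊞⊞∙⊚∘∙∙⊛
⊞⊞⊞∙⊛∘∘∘⊛
⊞⊞⊞⊛∘∙∘⊞⊛
⊞⊞⊞∙⊛∙∙∘∘
⊞⊞⊞??????

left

⊞⊞⊞⊞?∘∘∘∘
⊞⊞⊞⊞?∘⊞∘∘
⊞⊞⊞⊞⊛⊞≋∘∙
⊞⊞⊞⊞⊞⊛∘∘⊛
⊞⊞⊞⊞⊚∙∘∙∙
⊞⊞⊞⊞∙⊛∘∘∘
⊞⊞⊞⊞⊛∘∙∘⊞
⊞⊞⊞⊞∙⊛∙∙∘
⊞⊞⊞⊞?????

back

⊞⊞⊞⊞?∘⊞∘∘
⊞⊞⊞⊞⊛⊞≋∘∙
⊞⊞⊞⊞⊞⊛∘∘⊛
⊞⊞⊞⊞∙∙∘∙∙
⊞⊞⊞⊞⊚⊛∘∘∘
⊞⊞⊞⊞⊛∘∙∘⊞
⊞⊞⊞⊞∙⊛∙∙∘
⊞⊞⊞⊞?????
⊞⊞⊞⊞⊞⊞⊞⊞⊞

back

⊞⊞⊞⊞⊛⊞≋∘∙
⊞⊞⊞⊞⊞⊛∘∘⊛
⊞⊞⊞⊞∙∙∘∙∙
⊞⊞⊞⊞∙⊛∘∘∘
⊞⊞⊞⊞⊚∘∙∘⊞
⊞⊞⊞⊞∙⊛∙∙∘
⊞⊞⊞⊞⊛∘⊛??
⊞⊞⊞⊞⊞⊞⊞⊞⊞
⊞⊞⊞⊞⊞⊞⊞⊞⊞

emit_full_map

??∙≋∘∙∘???
?∘∘∘∘∙∙∙∘∘
?∘⊞∘∘⊛≋≋∙⊞
⊛⊞≋∘∙∙∙∘∘≋
⊞⊛∘∘⊛∘∘⊞⊞⊛
∙∙∘∙∙⊛⊛∙≋∘
∙⊛∘∘∘⊛∙∘⊛?
⊚∘∙∘⊞⊛∘⊛∘?
∙⊛∙∙∘∘⊛⊛??
⊛∘⊛???????


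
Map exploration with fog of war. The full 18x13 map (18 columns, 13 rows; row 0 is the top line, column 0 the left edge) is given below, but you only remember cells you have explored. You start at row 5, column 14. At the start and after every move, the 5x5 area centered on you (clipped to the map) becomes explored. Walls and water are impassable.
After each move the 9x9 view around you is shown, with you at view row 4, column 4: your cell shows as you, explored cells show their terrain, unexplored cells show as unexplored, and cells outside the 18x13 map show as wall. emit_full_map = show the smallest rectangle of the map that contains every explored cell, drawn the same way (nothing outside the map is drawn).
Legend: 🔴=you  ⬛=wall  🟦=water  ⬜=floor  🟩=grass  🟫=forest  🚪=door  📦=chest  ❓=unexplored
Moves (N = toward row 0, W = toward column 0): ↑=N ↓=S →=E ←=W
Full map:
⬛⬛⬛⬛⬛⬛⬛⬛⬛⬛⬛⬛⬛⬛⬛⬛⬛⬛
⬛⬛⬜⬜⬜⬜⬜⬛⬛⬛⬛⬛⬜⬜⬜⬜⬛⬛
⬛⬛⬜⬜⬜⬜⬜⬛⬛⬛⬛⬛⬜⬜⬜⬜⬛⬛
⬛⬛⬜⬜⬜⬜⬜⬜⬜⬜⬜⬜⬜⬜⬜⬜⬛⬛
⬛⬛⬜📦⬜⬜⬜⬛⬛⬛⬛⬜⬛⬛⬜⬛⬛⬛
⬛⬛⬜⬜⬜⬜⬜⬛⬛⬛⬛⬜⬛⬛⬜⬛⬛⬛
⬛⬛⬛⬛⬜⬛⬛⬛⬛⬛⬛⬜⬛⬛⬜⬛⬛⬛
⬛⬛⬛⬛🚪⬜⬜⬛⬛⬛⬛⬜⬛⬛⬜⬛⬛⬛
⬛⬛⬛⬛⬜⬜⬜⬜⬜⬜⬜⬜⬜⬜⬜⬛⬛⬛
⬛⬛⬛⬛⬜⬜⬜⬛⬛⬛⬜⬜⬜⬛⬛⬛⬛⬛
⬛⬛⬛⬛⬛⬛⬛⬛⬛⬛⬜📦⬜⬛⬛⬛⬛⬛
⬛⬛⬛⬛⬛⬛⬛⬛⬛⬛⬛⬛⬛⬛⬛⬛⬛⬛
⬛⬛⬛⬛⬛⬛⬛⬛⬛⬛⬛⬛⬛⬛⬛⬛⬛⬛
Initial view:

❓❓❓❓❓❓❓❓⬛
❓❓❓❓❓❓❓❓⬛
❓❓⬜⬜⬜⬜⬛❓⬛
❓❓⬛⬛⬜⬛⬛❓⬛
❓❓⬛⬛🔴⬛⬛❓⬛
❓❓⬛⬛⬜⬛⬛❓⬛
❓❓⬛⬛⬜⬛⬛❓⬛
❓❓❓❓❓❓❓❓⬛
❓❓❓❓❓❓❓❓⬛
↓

❓❓❓❓❓❓❓❓⬛
❓❓⬜⬜⬜⬜⬛❓⬛
❓❓⬛⬛⬜⬛⬛❓⬛
❓❓⬛⬛⬜⬛⬛❓⬛
❓❓⬛⬛🔴⬛⬛❓⬛
❓❓⬛⬛⬜⬛⬛❓⬛
❓❓⬜⬜⬜⬛⬛❓⬛
❓❓❓❓❓❓❓❓⬛
❓❓❓❓❓❓❓❓⬛

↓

❓❓⬜⬜⬜⬜⬛❓⬛
❓❓⬛⬛⬜⬛⬛❓⬛
❓❓⬛⬛⬜⬛⬛❓⬛
❓❓⬛⬛⬜⬛⬛❓⬛
❓❓⬛⬛🔴⬛⬛❓⬛
❓❓⬜⬜⬜⬛⬛❓⬛
❓❓⬜⬛⬛⬛⬛❓⬛
❓❓❓❓❓❓❓❓⬛
❓❓❓❓❓❓❓❓⬛

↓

❓❓⬛⬛⬜⬛⬛❓⬛
❓❓⬛⬛⬜⬛⬛❓⬛
❓❓⬛⬛⬜⬛⬛❓⬛
❓❓⬛⬛⬜⬛⬛❓⬛
❓❓⬜⬜🔴⬛⬛❓⬛
❓❓⬜⬛⬛⬛⬛❓⬛
❓❓⬜⬛⬛⬛⬛❓⬛
❓❓❓❓❓❓❓❓⬛
❓❓❓❓❓❓❓❓⬛

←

❓❓❓⬛⬛⬜⬛⬛❓
❓❓❓⬛⬛⬜⬛⬛❓
❓❓⬜⬛⬛⬜⬛⬛❓
❓❓⬜⬛⬛⬜⬛⬛❓
❓❓⬜⬜🔴⬜⬛⬛❓
❓❓⬜⬜⬛⬛⬛⬛❓
❓❓📦⬜⬛⬛⬛⬛❓
❓❓❓❓❓❓❓❓❓
❓❓❓❓❓❓❓❓❓

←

❓❓❓❓⬛⬛⬜⬛⬛
❓❓❓❓⬛⬛⬜⬛⬛
❓❓⬛⬜⬛⬛⬜⬛⬛
❓❓⬛⬜⬛⬛⬜⬛⬛
❓❓⬜⬜🔴⬜⬜⬛⬛
❓❓⬜⬜⬜⬛⬛⬛⬛
❓❓⬜📦⬜⬛⬛⬛⬛
❓❓❓❓❓❓❓❓❓
❓❓❓❓❓❓❓❓❓

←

❓❓❓❓❓⬛⬛⬜⬛
❓❓❓❓❓⬛⬛⬜⬛
❓❓⬛⬛⬜⬛⬛⬜⬛
❓❓⬛⬛⬜⬛⬛⬜⬛
❓❓⬜⬜🔴⬜⬜⬜⬛
❓❓⬛⬜⬜⬜⬛⬛⬛
❓❓⬛⬜📦⬜⬛⬛⬛
❓❓❓❓❓❓❓❓❓
❓❓❓❓❓❓❓❓❓

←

❓❓❓❓❓❓⬛⬛⬜
❓❓❓❓❓❓⬛⬛⬜
❓❓⬛⬛⬛⬜⬛⬛⬜
❓❓⬛⬛⬛⬜⬛⬛⬜
❓❓⬜⬜🔴⬜⬜⬜⬜
❓❓⬛⬛⬜⬜⬜⬛⬛
❓❓⬛⬛⬜📦⬜⬛⬛
❓❓❓❓❓❓❓❓❓
❓❓❓❓❓❓❓❓❓

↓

❓❓❓❓❓❓⬛⬛⬜
❓❓⬛⬛⬛⬜⬛⬛⬜
❓❓⬛⬛⬛⬜⬛⬛⬜
❓❓⬜⬜⬜⬜⬜⬜⬜
❓❓⬛⬛🔴⬜⬜⬛⬛
❓❓⬛⬛⬜📦⬜⬛⬛
❓❓⬛⬛⬛⬛⬛❓❓
❓❓❓❓❓❓❓❓❓
⬛⬛⬛⬛⬛⬛⬛⬛⬛

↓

❓❓⬛⬛⬛⬜⬛⬛⬜
❓❓⬛⬛⬛⬜⬛⬛⬜
❓❓⬜⬜⬜⬜⬜⬜⬜
❓❓⬛⬛⬜⬜⬜⬛⬛
❓❓⬛⬛🔴📦⬜⬛⬛
❓❓⬛⬛⬛⬛⬛❓❓
❓❓⬛⬛⬛⬛⬛❓❓
⬛⬛⬛⬛⬛⬛⬛⬛⬛
⬛⬛⬛⬛⬛⬛⬛⬛⬛

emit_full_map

❓❓❓❓⬜⬜⬜⬜⬛
❓❓❓❓⬛⬛⬜⬛⬛
❓❓❓❓⬛⬛⬜⬛⬛
⬛⬛⬛⬜⬛⬛⬜⬛⬛
⬛⬛⬛⬜⬛⬛⬜⬛⬛
⬜⬜⬜⬜⬜⬜⬜⬛⬛
⬛⬛⬜⬜⬜⬛⬛⬛⬛
⬛⬛🔴📦⬜⬛⬛⬛⬛
⬛⬛⬛⬛⬛❓❓❓❓
⬛⬛⬛⬛⬛❓❓❓❓


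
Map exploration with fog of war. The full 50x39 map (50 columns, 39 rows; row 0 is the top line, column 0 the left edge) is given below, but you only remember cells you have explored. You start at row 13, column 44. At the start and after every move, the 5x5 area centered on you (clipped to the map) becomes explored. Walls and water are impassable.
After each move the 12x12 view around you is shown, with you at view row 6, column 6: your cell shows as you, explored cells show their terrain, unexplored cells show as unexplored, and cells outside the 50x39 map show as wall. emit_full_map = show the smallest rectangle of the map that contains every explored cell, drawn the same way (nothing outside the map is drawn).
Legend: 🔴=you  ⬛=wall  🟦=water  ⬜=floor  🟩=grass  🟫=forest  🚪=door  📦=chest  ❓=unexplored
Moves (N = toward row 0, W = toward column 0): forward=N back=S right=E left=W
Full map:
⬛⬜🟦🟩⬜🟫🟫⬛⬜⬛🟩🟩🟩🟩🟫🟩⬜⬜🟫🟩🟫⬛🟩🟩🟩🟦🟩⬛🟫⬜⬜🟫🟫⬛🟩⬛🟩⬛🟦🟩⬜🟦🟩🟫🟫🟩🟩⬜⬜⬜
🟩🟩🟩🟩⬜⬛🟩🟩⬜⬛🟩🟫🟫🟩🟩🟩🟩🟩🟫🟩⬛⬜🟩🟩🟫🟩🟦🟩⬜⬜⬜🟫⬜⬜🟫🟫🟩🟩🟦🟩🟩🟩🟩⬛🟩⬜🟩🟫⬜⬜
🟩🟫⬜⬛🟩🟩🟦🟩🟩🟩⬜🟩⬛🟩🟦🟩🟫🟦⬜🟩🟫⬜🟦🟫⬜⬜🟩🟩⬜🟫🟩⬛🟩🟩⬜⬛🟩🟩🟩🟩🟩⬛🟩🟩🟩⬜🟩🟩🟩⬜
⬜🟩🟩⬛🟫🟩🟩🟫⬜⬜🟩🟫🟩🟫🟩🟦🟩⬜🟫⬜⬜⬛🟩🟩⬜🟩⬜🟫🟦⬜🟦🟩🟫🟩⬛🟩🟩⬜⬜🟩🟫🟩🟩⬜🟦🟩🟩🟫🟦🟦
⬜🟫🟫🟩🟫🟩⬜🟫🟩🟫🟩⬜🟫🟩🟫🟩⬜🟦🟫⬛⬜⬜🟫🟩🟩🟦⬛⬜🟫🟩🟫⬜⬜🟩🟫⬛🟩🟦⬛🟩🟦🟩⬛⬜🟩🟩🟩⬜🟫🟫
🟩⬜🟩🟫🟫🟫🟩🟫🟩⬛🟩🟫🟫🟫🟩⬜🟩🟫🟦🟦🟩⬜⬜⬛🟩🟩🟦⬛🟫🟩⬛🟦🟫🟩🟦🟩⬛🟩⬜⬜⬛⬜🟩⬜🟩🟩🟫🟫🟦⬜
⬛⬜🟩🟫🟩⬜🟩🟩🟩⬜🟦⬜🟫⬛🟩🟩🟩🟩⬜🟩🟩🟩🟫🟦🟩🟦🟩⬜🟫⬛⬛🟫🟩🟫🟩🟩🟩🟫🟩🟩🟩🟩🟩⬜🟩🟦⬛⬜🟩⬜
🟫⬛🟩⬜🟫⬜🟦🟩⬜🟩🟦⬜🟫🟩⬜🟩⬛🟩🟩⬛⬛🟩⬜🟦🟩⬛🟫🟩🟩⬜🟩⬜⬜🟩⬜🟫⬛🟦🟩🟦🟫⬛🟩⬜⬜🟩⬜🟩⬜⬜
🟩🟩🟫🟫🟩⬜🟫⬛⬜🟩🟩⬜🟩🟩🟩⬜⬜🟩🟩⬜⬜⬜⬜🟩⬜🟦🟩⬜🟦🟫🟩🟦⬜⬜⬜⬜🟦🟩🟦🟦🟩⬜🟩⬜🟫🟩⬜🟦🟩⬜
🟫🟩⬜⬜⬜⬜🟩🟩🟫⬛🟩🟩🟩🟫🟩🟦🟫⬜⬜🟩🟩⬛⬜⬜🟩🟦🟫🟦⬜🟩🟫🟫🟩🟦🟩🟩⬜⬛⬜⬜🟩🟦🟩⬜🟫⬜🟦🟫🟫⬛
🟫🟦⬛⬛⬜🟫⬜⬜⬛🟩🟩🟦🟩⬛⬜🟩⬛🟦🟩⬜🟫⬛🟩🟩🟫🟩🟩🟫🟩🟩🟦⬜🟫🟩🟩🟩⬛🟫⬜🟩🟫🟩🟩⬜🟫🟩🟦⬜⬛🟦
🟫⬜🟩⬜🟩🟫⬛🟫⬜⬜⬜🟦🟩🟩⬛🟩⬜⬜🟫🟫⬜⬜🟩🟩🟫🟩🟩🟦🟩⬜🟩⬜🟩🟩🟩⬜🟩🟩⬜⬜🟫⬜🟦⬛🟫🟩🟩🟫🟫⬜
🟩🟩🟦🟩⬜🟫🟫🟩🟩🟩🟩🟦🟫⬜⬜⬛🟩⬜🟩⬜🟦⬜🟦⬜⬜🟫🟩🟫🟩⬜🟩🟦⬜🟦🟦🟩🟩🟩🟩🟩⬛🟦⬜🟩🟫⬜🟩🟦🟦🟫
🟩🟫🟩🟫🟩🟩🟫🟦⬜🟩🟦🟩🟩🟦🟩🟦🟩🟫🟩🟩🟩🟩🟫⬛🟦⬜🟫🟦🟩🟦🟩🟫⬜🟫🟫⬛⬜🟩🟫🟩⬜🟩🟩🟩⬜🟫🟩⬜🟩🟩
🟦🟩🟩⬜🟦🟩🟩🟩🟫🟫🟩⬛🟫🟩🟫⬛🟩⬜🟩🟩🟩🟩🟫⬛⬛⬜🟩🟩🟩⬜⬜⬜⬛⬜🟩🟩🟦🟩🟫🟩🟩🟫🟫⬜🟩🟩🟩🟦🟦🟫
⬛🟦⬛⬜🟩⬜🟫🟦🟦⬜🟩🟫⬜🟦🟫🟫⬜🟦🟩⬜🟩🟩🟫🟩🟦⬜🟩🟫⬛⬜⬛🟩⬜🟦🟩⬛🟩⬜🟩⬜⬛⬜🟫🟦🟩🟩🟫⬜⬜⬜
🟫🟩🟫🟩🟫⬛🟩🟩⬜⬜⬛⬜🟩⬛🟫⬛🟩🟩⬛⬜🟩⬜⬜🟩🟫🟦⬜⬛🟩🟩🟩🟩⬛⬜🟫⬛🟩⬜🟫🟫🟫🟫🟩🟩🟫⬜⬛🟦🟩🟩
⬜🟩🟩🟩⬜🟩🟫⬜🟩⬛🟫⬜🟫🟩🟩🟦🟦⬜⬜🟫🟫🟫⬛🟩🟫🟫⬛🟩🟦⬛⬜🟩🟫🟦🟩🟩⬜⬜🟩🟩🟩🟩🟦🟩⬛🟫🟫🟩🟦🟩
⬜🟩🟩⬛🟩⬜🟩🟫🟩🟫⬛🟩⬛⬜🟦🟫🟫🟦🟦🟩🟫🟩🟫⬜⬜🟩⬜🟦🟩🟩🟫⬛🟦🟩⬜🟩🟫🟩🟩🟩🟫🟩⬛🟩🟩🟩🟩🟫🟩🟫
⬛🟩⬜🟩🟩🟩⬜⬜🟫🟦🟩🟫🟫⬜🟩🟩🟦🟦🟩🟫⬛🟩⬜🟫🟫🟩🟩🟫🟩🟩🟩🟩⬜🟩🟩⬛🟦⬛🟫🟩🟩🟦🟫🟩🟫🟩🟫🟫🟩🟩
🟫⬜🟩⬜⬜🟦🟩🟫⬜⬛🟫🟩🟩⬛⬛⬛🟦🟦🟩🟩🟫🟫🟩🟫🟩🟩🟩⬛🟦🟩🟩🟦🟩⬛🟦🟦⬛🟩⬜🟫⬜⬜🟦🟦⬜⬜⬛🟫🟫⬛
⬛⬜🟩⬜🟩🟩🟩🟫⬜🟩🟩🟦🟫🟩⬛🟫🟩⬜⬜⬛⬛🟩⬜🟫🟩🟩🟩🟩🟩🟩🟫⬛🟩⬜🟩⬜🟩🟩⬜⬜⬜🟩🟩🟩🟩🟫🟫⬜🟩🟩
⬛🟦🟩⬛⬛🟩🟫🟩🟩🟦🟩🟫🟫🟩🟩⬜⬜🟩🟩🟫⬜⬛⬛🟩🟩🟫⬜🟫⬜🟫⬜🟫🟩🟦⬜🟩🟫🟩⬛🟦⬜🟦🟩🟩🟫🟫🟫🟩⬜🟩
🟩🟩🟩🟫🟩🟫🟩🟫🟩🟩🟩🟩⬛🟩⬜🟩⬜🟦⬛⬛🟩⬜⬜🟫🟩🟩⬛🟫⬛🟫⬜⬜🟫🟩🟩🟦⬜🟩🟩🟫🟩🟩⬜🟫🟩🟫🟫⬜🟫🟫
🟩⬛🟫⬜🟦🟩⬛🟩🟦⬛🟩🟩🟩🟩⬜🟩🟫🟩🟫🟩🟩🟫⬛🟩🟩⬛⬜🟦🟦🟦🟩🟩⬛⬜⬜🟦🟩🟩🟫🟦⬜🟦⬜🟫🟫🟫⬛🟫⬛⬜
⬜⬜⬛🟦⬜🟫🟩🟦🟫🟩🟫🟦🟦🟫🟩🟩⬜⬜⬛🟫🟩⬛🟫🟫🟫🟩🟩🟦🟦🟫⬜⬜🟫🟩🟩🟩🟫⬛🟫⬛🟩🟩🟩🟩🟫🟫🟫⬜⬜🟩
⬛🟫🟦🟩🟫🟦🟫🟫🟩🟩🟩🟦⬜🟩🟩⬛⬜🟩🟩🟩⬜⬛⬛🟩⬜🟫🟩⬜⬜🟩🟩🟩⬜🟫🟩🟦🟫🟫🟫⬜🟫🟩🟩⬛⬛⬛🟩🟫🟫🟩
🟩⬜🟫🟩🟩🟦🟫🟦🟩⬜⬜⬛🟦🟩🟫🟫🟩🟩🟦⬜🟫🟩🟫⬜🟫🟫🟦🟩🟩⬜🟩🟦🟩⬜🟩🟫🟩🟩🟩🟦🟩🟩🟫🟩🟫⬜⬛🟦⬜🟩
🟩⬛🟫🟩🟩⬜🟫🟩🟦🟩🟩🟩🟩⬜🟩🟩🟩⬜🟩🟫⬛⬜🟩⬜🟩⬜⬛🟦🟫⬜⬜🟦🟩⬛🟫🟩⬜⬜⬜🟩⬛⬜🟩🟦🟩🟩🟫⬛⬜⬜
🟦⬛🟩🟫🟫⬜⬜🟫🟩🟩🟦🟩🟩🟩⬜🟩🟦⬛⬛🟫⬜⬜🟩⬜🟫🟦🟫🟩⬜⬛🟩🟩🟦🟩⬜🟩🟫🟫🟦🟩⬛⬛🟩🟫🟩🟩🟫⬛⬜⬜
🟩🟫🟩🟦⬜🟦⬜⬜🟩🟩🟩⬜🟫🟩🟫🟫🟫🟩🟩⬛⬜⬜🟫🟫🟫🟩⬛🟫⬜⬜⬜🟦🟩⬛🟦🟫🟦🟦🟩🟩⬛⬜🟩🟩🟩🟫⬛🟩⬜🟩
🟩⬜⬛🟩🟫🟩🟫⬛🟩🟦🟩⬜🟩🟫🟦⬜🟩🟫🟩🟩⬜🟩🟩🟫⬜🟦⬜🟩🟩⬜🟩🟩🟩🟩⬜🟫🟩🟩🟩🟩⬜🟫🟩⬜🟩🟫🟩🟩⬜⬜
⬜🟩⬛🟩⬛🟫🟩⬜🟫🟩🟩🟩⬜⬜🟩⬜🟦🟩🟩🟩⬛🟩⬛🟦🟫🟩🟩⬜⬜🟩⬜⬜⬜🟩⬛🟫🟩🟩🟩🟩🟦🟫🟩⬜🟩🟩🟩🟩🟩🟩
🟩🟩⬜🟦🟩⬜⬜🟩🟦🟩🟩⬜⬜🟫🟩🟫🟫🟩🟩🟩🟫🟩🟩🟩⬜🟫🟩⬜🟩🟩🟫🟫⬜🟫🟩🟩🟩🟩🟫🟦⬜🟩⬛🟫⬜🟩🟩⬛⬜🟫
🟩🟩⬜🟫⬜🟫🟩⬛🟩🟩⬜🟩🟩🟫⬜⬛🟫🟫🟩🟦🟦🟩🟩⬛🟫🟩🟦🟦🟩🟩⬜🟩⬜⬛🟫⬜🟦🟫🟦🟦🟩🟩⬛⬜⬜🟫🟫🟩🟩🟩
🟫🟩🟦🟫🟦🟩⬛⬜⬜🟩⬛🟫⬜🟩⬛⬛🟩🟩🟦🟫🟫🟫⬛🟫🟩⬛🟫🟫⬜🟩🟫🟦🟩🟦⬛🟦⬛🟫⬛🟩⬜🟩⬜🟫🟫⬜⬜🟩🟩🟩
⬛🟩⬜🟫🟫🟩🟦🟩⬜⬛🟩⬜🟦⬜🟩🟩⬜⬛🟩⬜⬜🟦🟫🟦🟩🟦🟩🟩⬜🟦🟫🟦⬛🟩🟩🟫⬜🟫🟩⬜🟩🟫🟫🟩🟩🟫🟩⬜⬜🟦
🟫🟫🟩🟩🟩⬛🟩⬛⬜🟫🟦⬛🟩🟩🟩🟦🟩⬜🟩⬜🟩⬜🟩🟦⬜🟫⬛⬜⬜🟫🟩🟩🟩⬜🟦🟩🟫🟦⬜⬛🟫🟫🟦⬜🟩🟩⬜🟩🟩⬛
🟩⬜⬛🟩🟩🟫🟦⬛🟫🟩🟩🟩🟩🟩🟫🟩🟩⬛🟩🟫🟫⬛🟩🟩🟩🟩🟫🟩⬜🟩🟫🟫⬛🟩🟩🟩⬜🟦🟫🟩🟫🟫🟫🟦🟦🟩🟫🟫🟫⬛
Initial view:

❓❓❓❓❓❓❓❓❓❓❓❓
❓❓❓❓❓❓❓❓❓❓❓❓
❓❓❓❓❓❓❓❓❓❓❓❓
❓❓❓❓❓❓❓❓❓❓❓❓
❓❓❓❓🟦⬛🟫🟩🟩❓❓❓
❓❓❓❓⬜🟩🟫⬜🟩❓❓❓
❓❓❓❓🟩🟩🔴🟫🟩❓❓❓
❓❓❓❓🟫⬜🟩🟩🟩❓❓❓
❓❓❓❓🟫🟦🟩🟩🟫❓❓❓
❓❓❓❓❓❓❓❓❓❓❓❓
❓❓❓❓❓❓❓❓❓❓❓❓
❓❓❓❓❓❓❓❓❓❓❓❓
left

❓❓❓❓❓❓❓❓❓❓❓❓
❓❓❓❓❓❓❓❓❓❓❓❓
❓❓❓❓❓❓❓❓❓❓❓❓
❓❓❓❓❓❓❓❓❓❓❓❓
❓❓❓❓⬜🟦⬛🟫🟩🟩❓❓
❓❓❓❓🟦⬜🟩🟫⬜🟩❓❓
❓❓❓❓🟩🟩🔴⬜🟫🟩❓❓
❓❓❓❓🟫🟫⬜🟩🟩🟩❓❓
❓❓❓❓⬜🟫🟦🟩🟩🟫❓❓
❓❓❓❓❓❓❓❓❓❓❓❓
❓❓❓❓❓❓❓❓❓❓❓❓
❓❓❓❓❓❓❓❓❓❓❓❓

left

❓❓❓❓❓❓❓❓❓❓❓❓
❓❓❓❓❓❓❓❓❓❓❓❓
❓❓❓❓❓❓❓❓❓❓❓❓
❓❓❓❓❓❓❓❓❓❓❓❓
❓❓❓❓🟫⬜🟦⬛🟫🟩🟩❓
❓❓❓❓⬛🟦⬜🟩🟫⬜🟩❓
❓❓❓❓⬜🟩🔴🟩⬜🟫🟩❓
❓❓❓❓🟩🟫🟫⬜🟩🟩🟩❓
❓❓❓❓⬛⬜🟫🟦🟩🟩🟫❓
❓❓❓❓❓❓❓❓❓❓❓❓
❓❓❓❓❓❓❓❓❓❓❓❓
❓❓❓❓❓❓❓❓❓❓❓❓

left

❓❓❓❓❓❓❓❓❓❓❓❓
❓❓❓❓❓❓❓❓❓❓❓❓
❓❓❓❓❓❓❓❓❓❓❓❓
❓❓❓❓❓❓❓❓❓❓❓❓
❓❓❓❓⬜🟫⬜🟦⬛🟫🟩🟩
❓❓❓❓🟩⬛🟦⬜🟩🟫⬜🟩
❓❓❓❓🟩⬜🔴🟩🟩⬜🟫🟩
❓❓❓❓🟩🟩🟫🟫⬜🟩🟩🟩
❓❓❓❓⬜⬛⬜🟫🟦🟩🟩🟫
❓❓❓❓❓❓❓❓❓❓❓❓
❓❓❓❓❓❓❓❓❓❓❓❓
❓❓❓❓❓❓❓❓❓❓❓❓

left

❓❓❓❓❓❓❓❓❓❓❓❓
❓❓❓❓❓❓❓❓❓❓❓❓
❓❓❓❓❓❓❓❓❓❓❓❓
❓❓❓❓❓❓❓❓❓❓❓❓
❓❓❓❓⬜⬜🟫⬜🟦⬛🟫🟩
❓❓❓❓🟩🟩⬛🟦⬜🟩🟫⬜
❓❓❓❓🟫🟩🔴🟩🟩🟩⬜🟫
❓❓❓❓🟫🟩🟩🟫🟫⬜🟩🟩
❓❓❓❓🟩⬜⬛⬜🟫🟦🟩🟩
❓❓❓❓❓❓❓❓❓❓❓❓
❓❓❓❓❓❓❓❓❓❓❓❓
❓❓❓❓❓❓❓❓❓❓❓❓

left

❓❓❓❓❓❓❓❓❓❓❓❓
❓❓❓❓❓❓❓❓❓❓❓❓
❓❓❓❓❓❓❓❓❓❓❓❓
❓❓❓❓❓❓❓❓❓❓❓❓
❓❓❓❓🟩⬜⬜🟫⬜🟦⬛🟫
❓❓❓❓🟩🟩🟩⬛🟦⬜🟩🟫
❓❓❓❓🟩🟫🔴⬜🟩🟩🟩⬜
❓❓❓❓🟩🟫🟩🟩🟫🟫⬜🟩
❓❓❓❓⬜🟩⬜⬛⬜🟫🟦🟩
❓❓❓❓❓❓❓❓❓❓❓❓
❓❓❓❓❓❓❓❓❓❓❓❓
❓❓❓❓❓❓❓❓❓❓❓❓

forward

❓❓❓❓❓❓❓❓❓❓❓❓
❓❓❓❓❓❓❓❓❓❓❓❓
❓❓❓❓❓❓❓❓❓❓❓❓
❓❓❓❓❓❓❓❓❓❓❓❓
❓❓❓❓🟫⬜🟩🟫🟩❓❓❓
❓❓❓❓🟩⬜⬜🟫⬜🟦⬛🟫
❓❓❓❓🟩🟩🔴⬛🟦⬜🟩🟫
❓❓❓❓🟩🟫🟩⬜🟩🟩🟩⬜
❓❓❓❓🟩🟫🟩🟩🟫🟫⬜🟩
❓❓❓❓⬜🟩⬜⬛⬜🟫🟦🟩
❓❓❓❓❓❓❓❓❓❓❓❓
❓❓❓❓❓❓❓❓❓❓❓❓

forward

❓❓❓❓❓❓❓❓❓❓❓❓
❓❓❓❓❓❓❓❓❓❓❓❓
❓❓❓❓❓❓❓❓❓❓❓❓
❓❓❓❓❓❓❓❓❓❓❓❓
❓❓❓❓⬛⬜⬜🟩🟦❓❓❓
❓❓❓❓🟫⬜🟩🟫🟩❓❓❓
❓❓❓❓🟩⬜🔴🟫⬜🟦⬛🟫
❓❓❓❓🟩🟩🟩⬛🟦⬜🟩🟫
❓❓❓❓🟩🟫🟩⬜🟩🟩🟩⬜
❓❓❓❓🟩🟫🟩🟩🟫🟫⬜🟩
❓❓❓❓⬜🟩⬜⬛⬜🟫🟦🟩
❓❓❓❓❓❓❓❓❓❓❓❓

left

❓❓❓❓❓❓❓❓❓❓❓❓
❓❓❓❓❓❓❓❓❓❓❓❓
❓❓❓❓❓❓❓❓❓❓❓❓
❓❓❓❓❓❓❓❓❓❓❓❓
❓❓❓❓⬜⬛⬜⬜🟩🟦❓❓
❓❓❓❓⬛🟫⬜🟩🟫🟩❓❓
❓❓❓❓🟩🟩🔴⬜🟫⬜🟦⬛
❓❓❓❓🟩🟩🟩🟩⬛🟦⬜🟩
❓❓❓❓⬜🟩🟫🟩⬜🟩🟩🟩
❓❓❓❓❓🟩🟫🟩🟩🟫🟫⬜
❓❓❓❓❓⬜🟩⬜⬛⬜🟫🟦
❓❓❓❓❓❓❓❓❓❓❓❓

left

❓❓❓❓❓❓❓❓❓❓❓❓
❓❓❓❓❓❓❓❓❓❓❓❓
❓❓❓❓❓❓❓❓❓❓❓❓
❓❓❓❓❓❓❓❓❓❓❓❓
❓❓❓❓🟩⬜⬛⬜⬜🟩🟦❓
❓❓❓❓🟩⬛🟫⬜🟩🟫🟩❓
❓❓❓❓⬜🟩🔴⬜⬜🟫⬜🟦
❓❓❓❓🟩🟩🟩🟩🟩⬛🟦⬜
❓❓❓❓⬛⬜🟩🟫🟩⬜🟩🟩
❓❓❓❓❓❓🟩🟫🟩🟩🟫🟫
❓❓❓❓❓❓⬜🟩⬜⬛⬜🟫
❓❓❓❓❓❓❓❓❓❓❓❓

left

❓❓❓❓❓❓❓❓❓❓❓❓
❓❓❓❓❓❓❓❓❓❓❓❓
❓❓❓❓❓❓❓❓❓❓❓❓
❓❓❓❓❓❓❓❓❓❓❓❓
❓❓❓❓🟩🟩⬜⬛⬜⬜🟩🟦
❓❓❓❓🟩🟩⬛🟫⬜🟩🟫🟩
❓❓❓❓🟩⬜🔴🟩⬜⬜🟫⬜
❓❓❓❓🟦🟩🟩🟩🟩🟩⬛🟦
❓❓❓❓🟫⬛⬜🟩🟫🟩⬜🟩
❓❓❓❓❓❓❓🟩🟫🟩🟩🟫
❓❓❓❓❓❓❓⬜🟩⬜⬛⬜
❓❓❓❓❓❓❓❓❓❓❓❓

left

❓❓❓❓❓❓❓❓❓❓❓❓
❓❓❓❓❓❓❓❓❓❓❓❓
❓❓❓❓❓❓❓❓❓❓❓❓
❓❓❓❓❓❓❓❓❓❓❓❓
❓❓❓❓🟦🟩🟩⬜⬛⬜⬜🟩
❓❓❓❓🟩🟩🟩⬛🟫⬜🟩🟫
❓❓❓❓🟩🟩🔴🟩🟩⬜⬜🟫
❓❓❓❓🟦🟦🟩🟩🟩🟩🟩⬛
❓❓❓❓🟫🟫⬛⬜🟩🟫🟩⬜
❓❓❓❓❓❓❓❓🟩🟫🟩🟩
❓❓❓❓❓❓❓❓⬜🟩⬜⬛
❓❓❓❓❓❓❓❓❓❓❓❓

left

❓❓❓❓❓❓❓❓❓❓❓❓
❓❓❓❓❓❓❓❓❓❓❓❓
❓❓❓❓❓❓❓❓❓❓❓❓
❓❓❓❓❓❓❓❓❓❓❓❓
❓❓❓❓🟩🟦🟩🟩⬜⬛⬜⬜
❓❓❓❓🟫🟩🟩🟩⬛🟫⬜🟩
❓❓❓❓🟩🟩🔴⬜🟩🟩⬜⬜
❓❓❓❓⬜🟦🟦🟩🟩🟩🟩🟩
❓❓❓❓⬜🟫🟫⬛⬜🟩🟫🟩
❓❓❓❓❓❓❓❓❓🟩🟫🟩
❓❓❓❓❓❓❓❓❓⬜🟩⬜
❓❓❓❓❓❓❓❓❓❓❓❓

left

❓❓❓❓❓❓❓❓❓❓❓❓
❓❓❓❓❓❓❓❓❓❓❓❓
❓❓❓❓❓❓❓❓❓❓❓❓
❓❓❓❓❓❓❓❓❓❓❓❓
❓❓❓❓🟫🟩🟦🟩🟩⬜⬛⬜
❓❓❓❓⬜🟫🟩🟩🟩⬛🟫⬜
❓❓❓❓⬜🟩🔴🟩⬜🟩🟩⬜
❓❓❓❓🟦⬜🟦🟦🟩🟩🟩🟩
❓❓❓❓🟫⬜🟫🟫⬛⬜🟩🟫
❓❓❓❓❓❓❓❓❓❓🟩🟫
❓❓❓❓❓❓❓❓❓❓⬜🟩
❓❓❓❓❓❓❓❓❓❓❓❓

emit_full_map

🟫🟩🟦🟩🟩⬜⬛⬜⬜🟩🟦❓❓❓❓❓
⬜🟫🟩🟩🟩⬛🟫⬜🟩🟫🟩❓❓❓❓❓
⬜🟩🔴🟩⬜🟩🟩⬜⬜🟫⬜🟦⬛🟫🟩🟩
🟦⬜🟦🟦🟩🟩🟩🟩🟩⬛🟦⬜🟩🟫⬜🟩
🟫⬜🟫🟫⬛⬜🟩🟫🟩⬜🟩🟩🟩⬜🟫🟩
❓❓❓❓❓❓🟩🟫🟩🟩🟫🟫⬜🟩🟩🟩
❓❓❓❓❓❓⬜🟩⬜⬛⬜🟫🟦🟩🟩🟫

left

❓❓❓❓❓❓❓❓❓❓❓❓
❓❓❓❓❓❓❓❓❓❓❓❓
❓❓❓❓❓❓❓❓❓❓❓❓
❓❓❓❓❓❓❓❓❓❓❓❓
❓❓❓❓🟫🟫🟩🟦🟩🟩⬜⬛
❓❓❓❓🟦⬜🟫🟩🟩🟩⬛🟫
❓❓❓❓🟩⬜🔴🟩🟩⬜🟩🟩
❓❓❓❓🟩🟦⬜🟦🟦🟩🟩🟩
❓❓❓❓🟩🟫⬜🟫🟫⬛⬜🟩
❓❓❓❓❓❓❓❓❓❓❓🟩
❓❓❓❓❓❓❓❓❓❓❓⬜
❓❓❓❓❓❓❓❓❓❓❓❓

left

❓❓❓❓❓❓❓❓❓❓❓❓
❓❓❓❓❓❓❓❓❓❓❓❓
❓❓❓❓❓❓❓❓❓❓❓❓
❓❓❓❓❓❓❓❓❓❓❓❓
❓❓❓❓🟩🟫🟫🟩🟦🟩🟩⬜
❓❓❓❓🟩🟦⬜🟫🟩🟩🟩⬛
❓❓❓❓⬜🟩🔴🟩🟩🟩⬜🟩
❓❓❓❓⬜🟩🟦⬜🟦🟦🟩🟩
❓❓❓❓🟦🟩🟫⬜🟫🟫⬛⬜
❓❓❓❓❓❓❓❓❓❓❓❓
❓❓❓❓❓❓❓❓❓❓❓❓
❓❓❓❓❓❓❓❓❓❓❓❓

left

❓❓❓❓❓❓❓❓❓❓❓❓
❓❓❓❓❓❓❓❓❓❓❓❓
❓❓❓❓❓❓❓❓❓❓❓❓
❓❓❓❓❓❓❓❓❓❓❓❓
❓❓❓❓⬜🟩🟫🟫🟩🟦🟩🟩
❓❓❓❓🟩🟩🟦⬜🟫🟩🟩🟩
❓❓❓❓🟩⬜🔴⬜🟩🟩🟩⬜
❓❓❓❓🟩⬜🟩🟦⬜🟦🟦🟩
❓❓❓❓🟩🟦🟩🟫⬜🟫🟫⬛
❓❓❓❓❓❓❓❓❓❓❓❓
❓❓❓❓❓❓❓❓❓❓❓❓
❓❓❓❓❓❓❓❓❓❓❓❓

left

❓❓❓❓❓❓❓❓❓❓❓❓
❓❓❓❓❓❓❓❓❓❓❓❓
❓❓❓❓❓❓❓❓❓❓❓❓
❓❓❓❓❓❓❓❓❓❓❓❓
❓❓❓❓🟦⬜🟩🟫🟫🟩🟦🟩
❓❓❓❓🟫🟩🟩🟦⬜🟫🟩🟩
❓❓❓❓🟦🟩🔴🟩⬜🟩🟩🟩
❓❓❓❓🟫🟩⬜🟩🟦⬜🟦🟦
❓❓❓❓🟦🟩🟦🟩🟫⬜🟫🟫
❓❓❓❓❓❓❓❓❓❓❓❓
❓❓❓❓❓❓❓❓❓❓❓❓
❓❓❓❓❓❓❓❓❓❓❓❓

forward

❓❓❓❓❓❓❓❓❓❓❓❓
❓❓❓❓❓❓❓❓❓❓❓❓
❓❓❓❓❓❓❓❓❓❓❓❓
❓❓❓❓❓❓❓❓❓❓❓❓
❓❓❓❓⬜🟦🟫🟩🟦❓❓❓
❓❓❓❓🟦⬜🟩🟫🟫🟩🟦🟩
❓❓❓❓🟫🟩🔴🟦⬜🟫🟩🟩
❓❓❓❓🟦🟩⬜🟩⬜🟩🟩🟩
❓❓❓❓🟫🟩⬜🟩🟦⬜🟦🟦
❓❓❓❓🟦🟩🟦🟩🟫⬜🟫🟫
❓❓❓❓❓❓❓❓❓❓❓❓
❓❓❓❓❓❓❓❓❓❓❓❓

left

❓❓❓❓❓❓❓❓❓❓❓❓
❓❓❓❓❓❓❓❓❓❓❓❓
❓❓❓❓❓❓❓❓❓❓❓❓
❓❓❓❓❓❓❓❓❓❓❓❓
❓❓❓❓🟩⬜🟦🟫🟩🟦❓❓
❓❓❓❓🟫🟦⬜🟩🟫🟫🟩🟦
❓❓❓❓🟩🟫🔴🟩🟦⬜🟫🟩
❓❓❓❓🟩🟦🟩⬜🟩⬜🟩🟩
❓❓❓❓🟩🟫🟩⬜🟩🟦⬜🟦
❓❓❓❓❓🟦🟩🟦🟩🟫⬜🟫
❓❓❓❓❓❓❓❓❓❓❓❓
❓❓❓❓❓❓❓❓❓❓❓❓

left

❓❓❓❓❓❓❓❓❓❓❓❓
❓❓❓❓❓❓❓❓❓❓❓❓
❓❓❓❓❓❓❓❓❓❓❓❓
❓❓❓❓❓❓❓❓❓❓❓❓
❓❓❓❓🟦🟩⬜🟦🟫🟩🟦❓
❓❓❓❓🟦🟫🟦⬜🟩🟫🟫🟩
❓❓❓❓🟩🟩🔴🟩🟩🟦⬜🟫
❓❓❓❓🟩🟩🟦🟩⬜🟩⬜🟩
❓❓❓❓🟫🟩🟫🟩⬜🟩🟦⬜
❓❓❓❓❓❓🟦🟩🟦🟩🟫⬜
❓❓❓❓❓❓❓❓❓❓❓❓
❓❓❓❓❓❓❓❓❓❓❓❓

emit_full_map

🟦🟩⬜🟦🟫🟩🟦❓❓❓❓❓❓❓❓❓❓❓❓❓❓❓
🟦🟫🟦⬜🟩🟫🟫🟩🟦🟩🟩⬜⬛⬜⬜🟩🟦❓❓❓❓❓
🟩🟩🔴🟩🟩🟦⬜🟫🟩🟩🟩⬛🟫⬜🟩🟫🟩❓❓❓❓❓
🟩🟩🟦🟩⬜🟩⬜🟩🟩🟩⬜🟩🟩⬜⬜🟫⬜🟦⬛🟫🟩🟩
🟫🟩🟫🟩⬜🟩🟦⬜🟦🟦🟩🟩🟩🟩🟩⬛🟦⬜🟩🟫⬜🟩
❓❓🟦🟩🟦🟩🟫⬜🟫🟫⬛⬜🟩🟫🟩⬜🟩🟩🟩⬜🟫🟩
❓❓❓❓❓❓❓❓❓❓❓❓🟩🟫🟩🟩🟫🟫⬜🟩🟩🟩
❓❓❓❓❓❓❓❓❓❓❓❓⬜🟩⬜⬛⬜🟫🟦🟩🟩🟫


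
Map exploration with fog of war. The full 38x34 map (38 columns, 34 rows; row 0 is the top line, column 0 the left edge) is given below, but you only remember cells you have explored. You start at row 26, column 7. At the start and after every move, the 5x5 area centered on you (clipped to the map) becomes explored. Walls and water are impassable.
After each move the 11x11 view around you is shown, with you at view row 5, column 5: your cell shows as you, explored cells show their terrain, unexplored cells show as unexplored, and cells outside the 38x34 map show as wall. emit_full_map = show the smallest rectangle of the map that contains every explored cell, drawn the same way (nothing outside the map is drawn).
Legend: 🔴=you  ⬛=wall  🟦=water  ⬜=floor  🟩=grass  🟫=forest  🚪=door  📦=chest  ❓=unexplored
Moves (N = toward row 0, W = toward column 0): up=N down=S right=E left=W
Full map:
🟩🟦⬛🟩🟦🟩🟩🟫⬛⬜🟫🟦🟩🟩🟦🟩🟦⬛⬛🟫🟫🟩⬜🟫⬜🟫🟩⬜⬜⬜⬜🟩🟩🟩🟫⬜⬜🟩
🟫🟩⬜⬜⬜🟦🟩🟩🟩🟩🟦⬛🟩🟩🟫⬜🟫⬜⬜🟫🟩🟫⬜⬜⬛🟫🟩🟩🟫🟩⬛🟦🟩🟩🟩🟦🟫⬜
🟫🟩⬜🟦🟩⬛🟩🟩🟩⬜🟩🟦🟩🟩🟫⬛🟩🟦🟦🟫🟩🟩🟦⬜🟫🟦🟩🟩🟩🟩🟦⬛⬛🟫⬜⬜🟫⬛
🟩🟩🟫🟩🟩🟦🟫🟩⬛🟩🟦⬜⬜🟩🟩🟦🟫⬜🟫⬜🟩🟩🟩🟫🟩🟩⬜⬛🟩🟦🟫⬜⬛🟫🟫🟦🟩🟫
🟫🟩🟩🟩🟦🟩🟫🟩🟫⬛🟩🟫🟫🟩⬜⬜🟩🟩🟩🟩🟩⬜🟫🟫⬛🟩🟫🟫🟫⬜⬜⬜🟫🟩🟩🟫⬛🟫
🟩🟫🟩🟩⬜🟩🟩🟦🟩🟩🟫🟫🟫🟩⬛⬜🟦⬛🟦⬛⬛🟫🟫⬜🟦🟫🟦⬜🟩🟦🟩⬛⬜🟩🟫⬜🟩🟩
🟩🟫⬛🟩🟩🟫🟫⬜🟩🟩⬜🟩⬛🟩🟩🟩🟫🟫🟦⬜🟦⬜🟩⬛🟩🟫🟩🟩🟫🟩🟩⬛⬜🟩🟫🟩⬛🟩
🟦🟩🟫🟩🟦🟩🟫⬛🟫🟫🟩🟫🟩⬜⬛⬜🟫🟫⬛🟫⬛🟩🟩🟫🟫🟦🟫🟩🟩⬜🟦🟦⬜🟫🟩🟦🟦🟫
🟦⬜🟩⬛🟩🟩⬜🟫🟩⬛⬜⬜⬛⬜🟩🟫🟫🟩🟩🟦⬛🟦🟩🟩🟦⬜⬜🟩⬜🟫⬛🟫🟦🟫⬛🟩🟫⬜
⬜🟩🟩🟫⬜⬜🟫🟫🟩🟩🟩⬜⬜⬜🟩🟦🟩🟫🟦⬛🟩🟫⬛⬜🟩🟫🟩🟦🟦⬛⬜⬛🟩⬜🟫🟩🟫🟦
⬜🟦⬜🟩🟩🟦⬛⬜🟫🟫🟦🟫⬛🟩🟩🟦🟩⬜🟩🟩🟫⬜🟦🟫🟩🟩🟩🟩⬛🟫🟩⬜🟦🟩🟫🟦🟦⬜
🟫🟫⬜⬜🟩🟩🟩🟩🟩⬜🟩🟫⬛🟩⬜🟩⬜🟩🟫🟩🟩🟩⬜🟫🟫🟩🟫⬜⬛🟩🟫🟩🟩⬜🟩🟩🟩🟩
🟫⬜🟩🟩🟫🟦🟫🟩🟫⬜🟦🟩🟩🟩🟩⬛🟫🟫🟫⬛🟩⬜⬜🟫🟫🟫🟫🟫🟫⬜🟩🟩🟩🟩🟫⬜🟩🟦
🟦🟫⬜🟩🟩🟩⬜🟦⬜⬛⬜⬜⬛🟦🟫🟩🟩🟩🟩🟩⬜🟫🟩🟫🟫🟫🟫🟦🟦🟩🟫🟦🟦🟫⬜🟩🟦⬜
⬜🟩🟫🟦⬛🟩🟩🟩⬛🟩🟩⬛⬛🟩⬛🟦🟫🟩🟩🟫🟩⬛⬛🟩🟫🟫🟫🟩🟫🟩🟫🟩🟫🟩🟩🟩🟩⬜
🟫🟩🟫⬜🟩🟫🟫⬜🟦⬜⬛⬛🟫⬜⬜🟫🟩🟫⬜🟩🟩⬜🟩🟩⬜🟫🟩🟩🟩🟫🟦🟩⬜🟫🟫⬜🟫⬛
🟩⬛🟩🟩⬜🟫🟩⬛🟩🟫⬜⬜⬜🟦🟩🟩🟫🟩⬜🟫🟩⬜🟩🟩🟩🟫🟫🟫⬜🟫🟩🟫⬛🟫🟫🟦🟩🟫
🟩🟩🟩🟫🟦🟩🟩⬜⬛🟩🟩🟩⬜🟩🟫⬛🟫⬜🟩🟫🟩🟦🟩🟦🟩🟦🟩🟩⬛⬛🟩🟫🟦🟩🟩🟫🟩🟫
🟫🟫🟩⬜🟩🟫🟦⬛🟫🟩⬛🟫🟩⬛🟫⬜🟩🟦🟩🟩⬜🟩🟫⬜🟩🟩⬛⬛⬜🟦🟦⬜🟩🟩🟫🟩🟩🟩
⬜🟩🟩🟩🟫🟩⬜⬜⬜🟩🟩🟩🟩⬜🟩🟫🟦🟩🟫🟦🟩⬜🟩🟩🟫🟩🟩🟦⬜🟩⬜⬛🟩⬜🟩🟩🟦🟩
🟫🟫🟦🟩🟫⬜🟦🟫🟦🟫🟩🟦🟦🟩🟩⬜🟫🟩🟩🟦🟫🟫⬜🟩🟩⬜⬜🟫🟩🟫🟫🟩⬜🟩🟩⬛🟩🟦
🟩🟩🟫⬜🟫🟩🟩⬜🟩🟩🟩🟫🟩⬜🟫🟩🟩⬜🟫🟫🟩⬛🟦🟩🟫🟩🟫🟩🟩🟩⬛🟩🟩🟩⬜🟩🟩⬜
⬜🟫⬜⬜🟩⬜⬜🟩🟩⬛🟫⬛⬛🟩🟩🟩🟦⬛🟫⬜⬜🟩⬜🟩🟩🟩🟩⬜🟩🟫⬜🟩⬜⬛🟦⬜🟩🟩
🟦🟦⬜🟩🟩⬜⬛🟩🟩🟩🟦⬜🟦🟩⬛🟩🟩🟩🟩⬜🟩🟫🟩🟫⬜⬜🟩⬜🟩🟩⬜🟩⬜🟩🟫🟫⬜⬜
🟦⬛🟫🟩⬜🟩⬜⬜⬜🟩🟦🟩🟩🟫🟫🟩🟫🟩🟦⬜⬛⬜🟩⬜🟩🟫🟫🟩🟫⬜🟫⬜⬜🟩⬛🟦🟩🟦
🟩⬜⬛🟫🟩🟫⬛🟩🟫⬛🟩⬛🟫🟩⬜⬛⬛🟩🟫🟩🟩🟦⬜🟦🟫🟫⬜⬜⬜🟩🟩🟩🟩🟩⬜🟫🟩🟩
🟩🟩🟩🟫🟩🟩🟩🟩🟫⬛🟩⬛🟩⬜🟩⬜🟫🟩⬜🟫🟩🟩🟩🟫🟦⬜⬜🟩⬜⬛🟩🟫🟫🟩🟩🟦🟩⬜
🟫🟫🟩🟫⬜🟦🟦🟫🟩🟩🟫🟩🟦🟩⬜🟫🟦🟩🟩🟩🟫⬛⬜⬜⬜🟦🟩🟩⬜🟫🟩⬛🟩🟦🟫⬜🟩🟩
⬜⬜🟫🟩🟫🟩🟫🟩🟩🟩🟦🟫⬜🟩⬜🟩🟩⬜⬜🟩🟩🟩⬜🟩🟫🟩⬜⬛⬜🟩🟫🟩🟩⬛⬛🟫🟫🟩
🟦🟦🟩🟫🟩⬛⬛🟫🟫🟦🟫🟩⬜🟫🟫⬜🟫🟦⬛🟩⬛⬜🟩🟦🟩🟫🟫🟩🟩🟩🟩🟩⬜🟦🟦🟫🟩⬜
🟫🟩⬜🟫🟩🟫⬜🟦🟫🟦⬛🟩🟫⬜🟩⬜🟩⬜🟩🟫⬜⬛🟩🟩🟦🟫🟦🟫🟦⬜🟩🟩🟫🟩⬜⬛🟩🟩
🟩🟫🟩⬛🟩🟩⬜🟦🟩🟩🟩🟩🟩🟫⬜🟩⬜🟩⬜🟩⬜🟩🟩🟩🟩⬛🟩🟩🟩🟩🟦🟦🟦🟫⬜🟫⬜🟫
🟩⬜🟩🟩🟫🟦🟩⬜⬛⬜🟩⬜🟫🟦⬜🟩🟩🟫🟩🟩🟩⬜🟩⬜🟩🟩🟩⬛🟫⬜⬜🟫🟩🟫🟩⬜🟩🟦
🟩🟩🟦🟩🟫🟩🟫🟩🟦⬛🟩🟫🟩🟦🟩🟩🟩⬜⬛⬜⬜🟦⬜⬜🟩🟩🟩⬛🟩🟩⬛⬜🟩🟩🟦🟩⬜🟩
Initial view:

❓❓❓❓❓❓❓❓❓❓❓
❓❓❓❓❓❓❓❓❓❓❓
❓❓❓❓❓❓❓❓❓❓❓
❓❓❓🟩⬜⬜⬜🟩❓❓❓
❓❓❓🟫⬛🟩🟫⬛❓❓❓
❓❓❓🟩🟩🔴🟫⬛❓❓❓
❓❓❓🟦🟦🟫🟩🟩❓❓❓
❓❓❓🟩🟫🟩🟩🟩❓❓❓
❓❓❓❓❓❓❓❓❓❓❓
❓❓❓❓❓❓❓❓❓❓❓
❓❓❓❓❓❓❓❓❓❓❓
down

❓❓❓❓❓❓❓❓❓❓❓
❓❓❓❓❓❓❓❓❓❓❓
❓❓❓🟩⬜⬜⬜🟩❓❓❓
❓❓❓🟫⬛🟩🟫⬛❓❓❓
❓❓❓🟩🟩🟩🟫⬛❓❓❓
❓❓❓🟦🟦🔴🟩🟩❓❓❓
❓❓❓🟩🟫🟩🟩🟩❓❓❓
❓❓❓⬛⬛🟫🟫🟦❓❓❓
❓❓❓❓❓❓❓❓❓❓❓
❓❓❓❓❓❓❓❓❓❓❓
❓❓❓❓❓❓❓❓❓❓❓

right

❓❓❓❓❓❓❓❓❓❓❓
❓❓❓❓❓❓❓❓❓❓❓
❓❓🟩⬜⬜⬜🟩❓❓❓❓
❓❓🟫⬛🟩🟫⬛🟩❓❓❓
❓❓🟩🟩🟩🟫⬛🟩❓❓❓
❓❓🟦🟦🟫🔴🟩🟫❓❓❓
❓❓🟩🟫🟩🟩🟩🟦❓❓❓
❓❓⬛⬛🟫🟫🟦🟫❓❓❓
❓❓❓❓❓❓❓❓❓❓❓
❓❓❓❓❓❓❓❓❓❓❓
❓❓❓❓❓❓❓❓❓❓❓

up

❓❓❓❓❓❓❓❓❓❓❓
❓❓❓❓❓❓❓❓❓❓❓
❓❓❓❓❓❓❓❓❓❓❓
❓❓🟩⬜⬜⬜🟩🟦❓❓❓
❓❓🟫⬛🟩🟫⬛🟩❓❓❓
❓❓🟩🟩🟩🔴⬛🟩❓❓❓
❓❓🟦🟦🟫🟩🟩🟫❓❓❓
❓❓🟩🟫🟩🟩🟩🟦❓❓❓
❓❓⬛⬛🟫🟫🟦🟫❓❓❓
❓❓❓❓❓❓❓❓❓❓❓
❓❓❓❓❓❓❓❓❓❓❓

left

❓❓❓❓❓❓❓❓❓❓❓
❓❓❓❓❓❓❓❓❓❓❓
❓❓❓❓❓❓❓❓❓❓❓
❓❓❓🟩⬜⬜⬜🟩🟦❓❓
❓❓❓🟫⬛🟩🟫⬛🟩❓❓
❓❓❓🟩🟩🔴🟫⬛🟩❓❓
❓❓❓🟦🟦🟫🟩🟩🟫❓❓
❓❓❓🟩🟫🟩🟩🟩🟦❓❓
❓❓❓⬛⬛🟫🟫🟦🟫❓❓
❓❓❓❓❓❓❓❓❓❓❓
❓❓❓❓❓❓❓❓❓❓❓

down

❓❓❓❓❓❓❓❓❓❓❓
❓❓❓❓❓❓❓❓❓❓❓
❓❓❓🟩⬜⬜⬜🟩🟦❓❓
❓❓❓🟫⬛🟩🟫⬛🟩❓❓
❓❓❓🟩🟩🟩🟫⬛🟩❓❓
❓❓❓🟦🟦🔴🟩🟩🟫❓❓
❓❓❓🟩🟫🟩🟩🟩🟦❓❓
❓❓❓⬛⬛🟫🟫🟦🟫❓❓
❓❓❓❓❓❓❓❓❓❓❓
❓❓❓❓❓❓❓❓❓❓❓
❓❓❓❓❓❓❓❓❓❓❓

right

❓❓❓❓❓❓❓❓❓❓❓
❓❓❓❓❓❓❓❓❓❓❓
❓❓🟩⬜⬜⬜🟩🟦❓❓❓
❓❓🟫⬛🟩🟫⬛🟩❓❓❓
❓❓🟩🟩🟩🟫⬛🟩❓❓❓
❓❓🟦🟦🟫🔴🟩🟫❓❓❓
❓❓🟩🟫🟩🟩🟩🟦❓❓❓
❓❓⬛⬛🟫🟫🟦🟫❓❓❓
❓❓❓❓❓❓❓❓❓❓❓
❓❓❓❓❓❓❓❓❓❓❓
❓❓❓❓❓❓❓❓❓❓❓

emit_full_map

🟩⬜⬜⬜🟩🟦
🟫⬛🟩🟫⬛🟩
🟩🟩🟩🟫⬛🟩
🟦🟦🟫🔴🟩🟫
🟩🟫🟩🟩🟩🟦
⬛⬛🟫🟫🟦🟫

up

❓❓❓❓❓❓❓❓❓❓❓
❓❓❓❓❓❓❓❓❓❓❓
❓❓❓❓❓❓❓❓❓❓❓
❓❓🟩⬜⬜⬜🟩🟦❓❓❓
❓❓🟫⬛🟩🟫⬛🟩❓❓❓
❓❓🟩🟩🟩🔴⬛🟩❓❓❓
❓❓🟦🟦🟫🟩🟩🟫❓❓❓
❓❓🟩🟫🟩🟩🟩🟦❓❓❓
❓❓⬛⬛🟫🟫🟦🟫❓❓❓
❓❓❓❓❓❓❓❓❓❓❓
❓❓❓❓❓❓❓❓❓❓❓

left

❓❓❓❓❓❓❓❓❓❓❓
❓❓❓❓❓❓❓❓❓❓❓
❓❓❓❓❓❓❓❓❓❓❓
❓❓❓🟩⬜⬜⬜🟩🟦❓❓
❓❓❓🟫⬛🟩🟫⬛🟩❓❓
❓❓❓🟩🟩🔴🟫⬛🟩❓❓
❓❓❓🟦🟦🟫🟩🟩🟫❓❓
❓❓❓🟩🟫🟩🟩🟩🟦❓❓
❓❓❓⬛⬛🟫🟫🟦🟫❓❓
❓❓❓❓❓❓❓❓❓❓❓
❓❓❓❓❓❓❓❓❓❓❓

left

❓❓❓❓❓❓❓❓❓❓❓
❓❓❓❓❓❓❓❓❓❓❓
❓❓❓❓❓❓❓❓❓❓❓
❓❓❓⬜🟩⬜⬜⬜🟩🟦❓
❓❓❓🟩🟫⬛🟩🟫⬛🟩❓
❓❓❓🟩🟩🔴🟩🟫⬛🟩❓
❓❓❓⬜🟦🟦🟫🟩🟩🟫❓
❓❓❓🟫🟩🟫🟩🟩🟩🟦❓
❓❓❓❓⬛⬛🟫🟫🟦🟫❓
❓❓❓❓❓❓❓❓❓❓❓
❓❓❓❓❓❓❓❓❓❓❓

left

❓❓❓❓❓❓❓❓❓❓❓
❓❓❓❓❓❓❓❓❓❓❓
❓❓❓❓❓❓❓❓❓❓❓
❓❓❓🟩⬜🟩⬜⬜⬜🟩🟦
❓❓❓🟫🟩🟫⬛🟩🟫⬛🟩
❓❓❓🟫🟩🔴🟩🟩🟫⬛🟩
❓❓❓🟫⬜🟦🟦🟫🟩🟩🟫
❓❓❓🟩🟫🟩🟫🟩🟩🟩🟦
❓❓❓❓❓⬛⬛🟫🟫🟦🟫
❓❓❓❓❓❓❓❓❓❓❓
❓❓❓❓❓❓❓❓❓❓❓

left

⬛❓❓❓❓❓❓❓❓❓❓
⬛❓❓❓❓❓❓❓❓❓❓
⬛❓❓❓❓❓❓❓❓❓❓
⬛❓❓🟫🟩⬜🟩⬜⬜⬜🟩
⬛❓❓⬛🟫🟩🟫⬛🟩🟫⬛
⬛❓❓🟩🟫🔴🟩🟩🟩🟫⬛
⬛❓❓🟩🟫⬜🟦🟦🟫🟩🟩
⬛❓❓🟫🟩🟫🟩🟫🟩🟩🟩
⬛❓❓❓❓❓⬛⬛🟫🟫🟦
⬛❓❓❓❓❓❓❓❓❓❓
⬛❓❓❓❓❓❓❓❓❓❓

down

⬛❓❓❓❓❓❓❓❓❓❓
⬛❓❓❓❓❓❓❓❓❓❓
⬛❓❓🟫🟩⬜🟩⬜⬜⬜🟩
⬛❓❓⬛🟫🟩🟫⬛🟩🟫⬛
⬛❓❓🟩🟫🟩🟩🟩🟩🟫⬛
⬛❓❓🟩🟫🔴🟦🟦🟫🟩🟩
⬛❓❓🟫🟩🟫🟩🟫🟩🟩🟩
⬛❓❓🟩🟫🟩⬛⬛🟫🟫🟦
⬛❓❓❓❓❓❓❓❓❓❓
⬛❓❓❓❓❓❓❓❓❓❓
⬛❓❓❓❓❓❓❓❓❓❓

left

⬛⬛❓❓❓❓❓❓❓❓❓
⬛⬛❓❓❓❓❓❓❓❓❓
⬛⬛❓❓🟫🟩⬜🟩⬜⬜⬜
⬛⬛❓⬜⬛🟫🟩🟫⬛🟩🟫
⬛⬛❓🟩🟩🟫🟩🟩🟩🟩🟫
⬛⬛❓🟫🟩🔴⬜🟦🟦🟫🟩
⬛⬛❓⬜🟫🟩🟫🟩🟫🟩🟩
⬛⬛❓🟦🟩🟫🟩⬛⬛🟫🟫
⬛⬛❓❓❓❓❓❓❓❓❓
⬛⬛❓❓❓❓❓❓❓❓❓
⬛⬛❓❓❓❓❓❓❓❓❓

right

⬛❓❓❓❓❓❓❓❓❓❓
⬛❓❓❓❓❓❓❓❓❓❓
⬛❓❓🟫🟩⬜🟩⬜⬜⬜🟩
⬛❓⬜⬛🟫🟩🟫⬛🟩🟫⬛
⬛❓🟩🟩🟫🟩🟩🟩🟩🟫⬛
⬛❓🟫🟩🟫🔴🟦🟦🟫🟩🟩
⬛❓⬜🟫🟩🟫🟩🟫🟩🟩🟩
⬛❓🟦🟩🟫🟩⬛⬛🟫🟫🟦
⬛❓❓❓❓❓❓❓❓❓❓
⬛❓❓❓❓❓❓❓❓❓❓
⬛❓❓❓❓❓❓❓❓❓❓

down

⬛❓❓❓❓❓❓❓❓❓❓
⬛❓❓🟫🟩⬜🟩⬜⬜⬜🟩
⬛❓⬜⬛🟫🟩🟫⬛🟩🟫⬛
⬛❓🟩🟩🟫🟩🟩🟩🟩🟫⬛
⬛❓🟫🟩🟫⬜🟦🟦🟫🟩🟩
⬛❓⬜🟫🟩🔴🟩🟫🟩🟩🟩
⬛❓🟦🟩🟫🟩⬛⬛🟫🟫🟦
⬛❓❓⬜🟫🟩🟫⬜❓❓❓
⬛❓❓❓❓❓❓❓❓❓❓
⬛❓❓❓❓❓❓❓❓❓❓
⬛❓❓❓❓❓❓❓❓❓❓

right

❓❓❓❓❓❓❓❓❓❓❓
❓❓🟫🟩⬜🟩⬜⬜⬜🟩🟦
❓⬜⬛🟫🟩🟫⬛🟩🟫⬛🟩
❓🟩🟩🟫🟩🟩🟩🟩🟫⬛🟩
❓🟫🟩🟫⬜🟦🟦🟫🟩🟩🟫
❓⬜🟫🟩🟫🔴🟫🟩🟩🟩🟦
❓🟦🟩🟫🟩⬛⬛🟫🟫🟦🟫
❓❓⬜🟫🟩🟫⬜🟦❓❓❓
❓❓❓❓❓❓❓❓❓❓❓
❓❓❓❓❓❓❓❓❓❓❓
❓❓❓❓❓❓❓❓❓❓❓

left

⬛❓❓❓❓❓❓❓❓❓❓
⬛❓❓🟫🟩⬜🟩⬜⬜⬜🟩
⬛❓⬜⬛🟫🟩🟫⬛🟩🟫⬛
⬛❓🟩🟩🟫🟩🟩🟩🟩🟫⬛
⬛❓🟫🟩🟫⬜🟦🟦🟫🟩🟩
⬛❓⬜🟫🟩🔴🟩🟫🟩🟩🟩
⬛❓🟦🟩🟫🟩⬛⬛🟫🟫🟦
⬛❓❓⬜🟫🟩🟫⬜🟦❓❓
⬛❓❓❓❓❓❓❓❓❓❓
⬛❓❓❓❓❓❓❓❓❓❓
⬛❓❓❓❓❓❓❓❓❓❓

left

⬛⬛❓❓❓❓❓❓❓❓❓
⬛⬛❓❓🟫🟩⬜🟩⬜⬜⬜
⬛⬛❓⬜⬛🟫🟩🟫⬛🟩🟫
⬛⬛❓🟩🟩🟫🟩🟩🟩🟩🟫
⬛⬛❓🟫🟩🟫⬜🟦🟦🟫🟩
⬛⬛❓⬜🟫🔴🟫🟩🟫🟩🟩
⬛⬛❓🟦🟩🟫🟩⬛⬛🟫🟫
⬛⬛❓🟩⬜🟫🟩🟫⬜🟦❓
⬛⬛❓❓❓❓❓❓❓❓❓
⬛⬛❓❓❓❓❓❓❓❓❓
⬛⬛❓❓❓❓❓❓❓❓❓

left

⬛⬛⬛❓❓❓❓❓❓❓❓
⬛⬛⬛❓❓🟫🟩⬜🟩⬜⬜
⬛⬛⬛❓⬜⬛🟫🟩🟫⬛🟩
⬛⬛⬛🟩🟩🟩🟫🟩🟩🟩🟩
⬛⬛⬛🟫🟫🟩🟫⬜🟦🟦🟫
⬛⬛⬛⬜⬜🔴🟩🟫🟩🟫🟩
⬛⬛⬛🟦🟦🟩🟫🟩⬛⬛🟫
⬛⬛⬛🟫🟩⬜🟫🟩🟫⬜🟦
⬛⬛⬛❓❓❓❓❓❓❓❓
⬛⬛⬛❓❓❓❓❓❓❓❓
⬛⬛⬛❓❓❓❓❓❓❓❓

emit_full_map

❓❓🟫🟩⬜🟩⬜⬜⬜🟩🟦
❓⬜⬛🟫🟩🟫⬛🟩🟫⬛🟩
🟩🟩🟩🟫🟩🟩🟩🟩🟫⬛🟩
🟫🟫🟩🟫⬜🟦🟦🟫🟩🟩🟫
⬜⬜🔴🟩🟫🟩🟫🟩🟩🟩🟦
🟦🟦🟩🟫🟩⬛⬛🟫🟫🟦🟫
🟫🟩⬜🟫🟩🟫⬜🟦❓❓❓

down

⬛⬛⬛❓❓🟫🟩⬜🟩⬜⬜
⬛⬛⬛❓⬜⬛🟫🟩🟫⬛🟩
⬛⬛⬛🟩🟩🟩🟫🟩🟩🟩🟩
⬛⬛⬛🟫🟫🟩🟫⬜🟦🟦🟫
⬛⬛⬛⬜⬜🟫🟩🟫🟩🟫🟩
⬛⬛⬛🟦🟦🔴🟫🟩⬛⬛🟫
⬛⬛⬛🟫🟩⬜🟫🟩🟫⬜🟦
⬛⬛⬛🟩🟫🟩⬛🟩❓❓❓
⬛⬛⬛❓❓❓❓❓❓❓❓
⬛⬛⬛❓❓❓❓❓❓❓❓
⬛⬛⬛⬛⬛⬛⬛⬛⬛⬛⬛

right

⬛⬛❓❓🟫🟩⬜🟩⬜⬜⬜
⬛⬛❓⬜⬛🟫🟩🟫⬛🟩🟫
⬛⬛🟩🟩🟩🟫🟩🟩🟩🟩🟫
⬛⬛🟫🟫🟩🟫⬜🟦🟦🟫🟩
⬛⬛⬜⬜🟫🟩🟫🟩🟫🟩🟩
⬛⬛🟦🟦🟩🔴🟩⬛⬛🟫🟫
⬛⬛🟫🟩⬜🟫🟩🟫⬜🟦❓
⬛⬛🟩🟫🟩⬛🟩🟩❓❓❓
⬛⬛❓❓❓❓❓❓❓❓❓
⬛⬛❓❓❓❓❓❓❓❓❓
⬛⬛⬛⬛⬛⬛⬛⬛⬛⬛⬛

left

⬛⬛⬛❓❓🟫🟩⬜🟩⬜⬜
⬛⬛⬛❓⬜⬛🟫🟩🟫⬛🟩
⬛⬛⬛🟩🟩🟩🟫🟩🟩🟩🟩
⬛⬛⬛🟫🟫🟩🟫⬜🟦🟦🟫
⬛⬛⬛⬜⬜🟫🟩🟫🟩🟫🟩
⬛⬛⬛🟦🟦🔴🟫🟩⬛⬛🟫
⬛⬛⬛🟫🟩⬜🟫🟩🟫⬜🟦
⬛⬛⬛🟩🟫🟩⬛🟩🟩❓❓
⬛⬛⬛❓❓❓❓❓❓❓❓
⬛⬛⬛❓❓❓❓❓❓❓❓
⬛⬛⬛⬛⬛⬛⬛⬛⬛⬛⬛

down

⬛⬛⬛❓⬜⬛🟫🟩🟫⬛🟩
⬛⬛⬛🟩🟩🟩🟫🟩🟩🟩🟩
⬛⬛⬛🟫🟫🟩🟫⬜🟦🟦🟫
⬛⬛⬛⬜⬜🟫🟩🟫🟩🟫🟩
⬛⬛⬛🟦🟦🟩🟫🟩⬛⬛🟫
⬛⬛⬛🟫🟩🔴🟫🟩🟫⬜🟦
⬛⬛⬛🟩🟫🟩⬛🟩🟩❓❓
⬛⬛⬛🟩⬜🟩🟩🟫❓❓❓
⬛⬛⬛❓❓❓❓❓❓❓❓
⬛⬛⬛⬛⬛⬛⬛⬛⬛⬛⬛
⬛⬛⬛⬛⬛⬛⬛⬛⬛⬛⬛

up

⬛⬛⬛❓❓🟫🟩⬜🟩⬜⬜
⬛⬛⬛❓⬜⬛🟫🟩🟫⬛🟩
⬛⬛⬛🟩🟩🟩🟫🟩🟩🟩🟩
⬛⬛⬛🟫🟫🟩🟫⬜🟦🟦🟫
⬛⬛⬛⬜⬜🟫🟩🟫🟩🟫🟩
⬛⬛⬛🟦🟦🔴🟫🟩⬛⬛🟫
⬛⬛⬛🟫🟩⬜🟫🟩🟫⬜🟦
⬛⬛⬛🟩🟫🟩⬛🟩🟩❓❓
⬛⬛⬛🟩⬜🟩🟩🟫❓❓❓
⬛⬛⬛❓❓❓❓❓❓❓❓
⬛⬛⬛⬛⬛⬛⬛⬛⬛⬛⬛

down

⬛⬛⬛❓⬜⬛🟫🟩🟫⬛🟩
⬛⬛⬛🟩🟩🟩🟫🟩🟩🟩🟩
⬛⬛⬛🟫🟫🟩🟫⬜🟦🟦🟫
⬛⬛⬛⬜⬜🟫🟩🟫🟩🟫🟩
⬛⬛⬛🟦🟦🟩🟫🟩⬛⬛🟫
⬛⬛⬛🟫🟩🔴🟫🟩🟫⬜🟦
⬛⬛⬛🟩🟫🟩⬛🟩🟩❓❓
⬛⬛⬛🟩⬜🟩🟩🟫❓❓❓
⬛⬛⬛❓❓❓❓❓❓❓❓
⬛⬛⬛⬛⬛⬛⬛⬛⬛⬛⬛
⬛⬛⬛⬛⬛⬛⬛⬛⬛⬛⬛

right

⬛⬛❓⬜⬛🟫🟩🟫⬛🟩🟫
⬛⬛🟩🟩🟩🟫🟩🟩🟩🟩🟫
⬛⬛🟫🟫🟩🟫⬜🟦🟦🟫🟩
⬛⬛⬜⬜🟫🟩🟫🟩🟫🟩🟩
⬛⬛🟦🟦🟩🟫🟩⬛⬛🟫🟫
⬛⬛🟫🟩⬜🔴🟩🟫⬜🟦❓
⬛⬛🟩🟫🟩⬛🟩🟩❓❓❓
⬛⬛🟩⬜🟩🟩🟫🟦❓❓❓
⬛⬛❓❓❓❓❓❓❓❓❓
⬛⬛⬛⬛⬛⬛⬛⬛⬛⬛⬛
⬛⬛⬛⬛⬛⬛⬛⬛⬛⬛⬛

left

⬛⬛⬛❓⬜⬛🟫🟩🟫⬛🟩
⬛⬛⬛🟩🟩🟩🟫🟩🟩🟩🟩
⬛⬛⬛🟫🟫🟩🟫⬜🟦🟦🟫
⬛⬛⬛⬜⬜🟫🟩🟫🟩🟫🟩
⬛⬛⬛🟦🟦🟩🟫🟩⬛⬛🟫
⬛⬛⬛🟫🟩🔴🟫🟩🟫⬜🟦
⬛⬛⬛🟩🟫🟩⬛🟩🟩❓❓
⬛⬛⬛🟩⬜🟩🟩🟫🟦❓❓
⬛⬛⬛❓❓❓❓❓❓❓❓
⬛⬛⬛⬛⬛⬛⬛⬛⬛⬛⬛
⬛⬛⬛⬛⬛⬛⬛⬛⬛⬛⬛

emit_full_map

❓❓🟫🟩⬜🟩⬜⬜⬜🟩🟦
❓⬜⬛🟫🟩🟫⬛🟩🟫⬛🟩
🟩🟩🟩🟫🟩🟩🟩🟩🟫⬛🟩
🟫🟫🟩🟫⬜🟦🟦🟫🟩🟩🟫
⬜⬜🟫🟩🟫🟩🟫🟩🟩🟩🟦
🟦🟦🟩🟫🟩⬛⬛🟫🟫🟦🟫
🟫🟩🔴🟫🟩🟫⬜🟦❓❓❓
🟩🟫🟩⬛🟩🟩❓❓❓❓❓
🟩⬜🟩🟩🟫🟦❓❓❓❓❓
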